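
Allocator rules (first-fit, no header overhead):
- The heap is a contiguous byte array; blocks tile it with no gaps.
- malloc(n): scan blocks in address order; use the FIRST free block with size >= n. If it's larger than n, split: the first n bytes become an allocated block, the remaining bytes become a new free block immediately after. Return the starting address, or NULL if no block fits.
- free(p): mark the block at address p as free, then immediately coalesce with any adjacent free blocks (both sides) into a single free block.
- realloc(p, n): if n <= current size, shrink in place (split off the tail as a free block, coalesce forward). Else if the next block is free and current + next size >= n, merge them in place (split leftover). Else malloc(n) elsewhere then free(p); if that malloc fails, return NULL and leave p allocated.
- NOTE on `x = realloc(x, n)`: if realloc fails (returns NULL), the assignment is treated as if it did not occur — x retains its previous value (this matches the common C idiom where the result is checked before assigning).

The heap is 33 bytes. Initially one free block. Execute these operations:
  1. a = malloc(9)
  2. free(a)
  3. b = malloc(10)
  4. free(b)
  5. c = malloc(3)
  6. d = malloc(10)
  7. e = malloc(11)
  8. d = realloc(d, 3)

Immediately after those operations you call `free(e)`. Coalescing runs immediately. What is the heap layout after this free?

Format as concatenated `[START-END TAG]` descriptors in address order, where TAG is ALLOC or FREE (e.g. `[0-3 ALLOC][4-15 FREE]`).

Answer: [0-2 ALLOC][3-5 ALLOC][6-32 FREE]

Derivation:
Op 1: a = malloc(9) -> a = 0; heap: [0-8 ALLOC][9-32 FREE]
Op 2: free(a) -> (freed a); heap: [0-32 FREE]
Op 3: b = malloc(10) -> b = 0; heap: [0-9 ALLOC][10-32 FREE]
Op 4: free(b) -> (freed b); heap: [0-32 FREE]
Op 5: c = malloc(3) -> c = 0; heap: [0-2 ALLOC][3-32 FREE]
Op 6: d = malloc(10) -> d = 3; heap: [0-2 ALLOC][3-12 ALLOC][13-32 FREE]
Op 7: e = malloc(11) -> e = 13; heap: [0-2 ALLOC][3-12 ALLOC][13-23 ALLOC][24-32 FREE]
Op 8: d = realloc(d, 3) -> d = 3; heap: [0-2 ALLOC][3-5 ALLOC][6-12 FREE][13-23 ALLOC][24-32 FREE]
free(e): e = 13 -> block [13-23 ALLOC]; mark free, coalesce with adjacent free neighbors -> [0-2 ALLOC][3-5 ALLOC][6-32 FREE]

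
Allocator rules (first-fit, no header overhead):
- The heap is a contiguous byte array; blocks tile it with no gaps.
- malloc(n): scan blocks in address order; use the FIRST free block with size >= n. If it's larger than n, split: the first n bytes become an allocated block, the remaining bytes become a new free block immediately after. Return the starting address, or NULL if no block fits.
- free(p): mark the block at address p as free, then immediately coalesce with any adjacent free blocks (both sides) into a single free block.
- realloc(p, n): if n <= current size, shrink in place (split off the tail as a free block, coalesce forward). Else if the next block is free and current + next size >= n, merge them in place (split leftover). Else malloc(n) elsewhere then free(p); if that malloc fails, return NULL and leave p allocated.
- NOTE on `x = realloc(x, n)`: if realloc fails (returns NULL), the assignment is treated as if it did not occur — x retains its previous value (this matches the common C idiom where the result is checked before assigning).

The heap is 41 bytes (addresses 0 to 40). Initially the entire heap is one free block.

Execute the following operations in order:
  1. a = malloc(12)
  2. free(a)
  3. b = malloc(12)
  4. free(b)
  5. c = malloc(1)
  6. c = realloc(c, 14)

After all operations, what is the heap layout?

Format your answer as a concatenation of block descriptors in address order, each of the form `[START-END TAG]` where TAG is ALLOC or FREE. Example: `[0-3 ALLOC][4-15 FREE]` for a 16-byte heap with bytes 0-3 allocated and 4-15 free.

Op 1: a = malloc(12) -> a = 0; heap: [0-11 ALLOC][12-40 FREE]
Op 2: free(a) -> (freed a); heap: [0-40 FREE]
Op 3: b = malloc(12) -> b = 0; heap: [0-11 ALLOC][12-40 FREE]
Op 4: free(b) -> (freed b); heap: [0-40 FREE]
Op 5: c = malloc(1) -> c = 0; heap: [0-0 ALLOC][1-40 FREE]
Op 6: c = realloc(c, 14) -> c = 0; heap: [0-13 ALLOC][14-40 FREE]

Answer: [0-13 ALLOC][14-40 FREE]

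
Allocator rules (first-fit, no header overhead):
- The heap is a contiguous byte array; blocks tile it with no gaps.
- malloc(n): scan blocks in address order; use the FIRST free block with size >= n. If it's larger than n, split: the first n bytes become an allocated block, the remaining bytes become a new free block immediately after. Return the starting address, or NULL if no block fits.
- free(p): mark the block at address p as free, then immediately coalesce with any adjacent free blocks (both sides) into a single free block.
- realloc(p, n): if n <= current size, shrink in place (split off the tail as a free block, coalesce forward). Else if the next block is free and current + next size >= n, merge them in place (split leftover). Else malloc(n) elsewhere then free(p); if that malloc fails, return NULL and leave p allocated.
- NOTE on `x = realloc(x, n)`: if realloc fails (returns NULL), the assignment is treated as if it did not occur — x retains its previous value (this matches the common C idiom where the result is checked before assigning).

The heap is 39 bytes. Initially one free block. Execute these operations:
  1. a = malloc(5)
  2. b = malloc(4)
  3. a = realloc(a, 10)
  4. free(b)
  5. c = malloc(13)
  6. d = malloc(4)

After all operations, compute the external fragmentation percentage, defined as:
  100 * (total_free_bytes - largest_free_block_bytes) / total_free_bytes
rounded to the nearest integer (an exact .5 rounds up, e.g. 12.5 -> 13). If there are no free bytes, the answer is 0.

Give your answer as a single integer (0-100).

Op 1: a = malloc(5) -> a = 0; heap: [0-4 ALLOC][5-38 FREE]
Op 2: b = malloc(4) -> b = 5; heap: [0-4 ALLOC][5-8 ALLOC][9-38 FREE]
Op 3: a = realloc(a, 10) -> a = 9; heap: [0-4 FREE][5-8 ALLOC][9-18 ALLOC][19-38 FREE]
Op 4: free(b) -> (freed b); heap: [0-8 FREE][9-18 ALLOC][19-38 FREE]
Op 5: c = malloc(13) -> c = 19; heap: [0-8 FREE][9-18 ALLOC][19-31 ALLOC][32-38 FREE]
Op 6: d = malloc(4) -> d = 0; heap: [0-3 ALLOC][4-8 FREE][9-18 ALLOC][19-31 ALLOC][32-38 FREE]
Free blocks: [5 7] total_free=12 largest=7 -> 100*(12-7)/12 = 500/12 ≈ 41.667 -> rounds to 42

Answer: 42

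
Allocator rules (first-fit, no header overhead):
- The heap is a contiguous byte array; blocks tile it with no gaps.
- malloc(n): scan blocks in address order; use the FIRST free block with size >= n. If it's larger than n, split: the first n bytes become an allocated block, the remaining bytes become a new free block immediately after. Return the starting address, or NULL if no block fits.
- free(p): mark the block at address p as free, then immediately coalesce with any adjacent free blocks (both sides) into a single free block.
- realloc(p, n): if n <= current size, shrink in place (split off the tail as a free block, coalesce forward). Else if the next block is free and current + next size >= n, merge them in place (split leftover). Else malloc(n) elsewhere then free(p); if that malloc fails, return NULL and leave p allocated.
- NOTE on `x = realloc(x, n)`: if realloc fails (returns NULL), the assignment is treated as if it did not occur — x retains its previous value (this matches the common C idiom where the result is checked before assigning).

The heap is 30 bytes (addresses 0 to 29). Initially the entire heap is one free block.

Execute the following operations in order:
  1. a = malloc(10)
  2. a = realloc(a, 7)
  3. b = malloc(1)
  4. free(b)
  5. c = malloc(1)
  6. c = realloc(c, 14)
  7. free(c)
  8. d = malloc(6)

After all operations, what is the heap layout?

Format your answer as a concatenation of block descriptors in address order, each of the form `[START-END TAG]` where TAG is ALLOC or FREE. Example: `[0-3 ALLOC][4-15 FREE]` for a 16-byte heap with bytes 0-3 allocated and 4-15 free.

Op 1: a = malloc(10) -> a = 0; heap: [0-9 ALLOC][10-29 FREE]
Op 2: a = realloc(a, 7) -> a = 0; heap: [0-6 ALLOC][7-29 FREE]
Op 3: b = malloc(1) -> b = 7; heap: [0-6 ALLOC][7-7 ALLOC][8-29 FREE]
Op 4: free(b) -> (freed b); heap: [0-6 ALLOC][7-29 FREE]
Op 5: c = malloc(1) -> c = 7; heap: [0-6 ALLOC][7-7 ALLOC][8-29 FREE]
Op 6: c = realloc(c, 14) -> c = 7; heap: [0-6 ALLOC][7-20 ALLOC][21-29 FREE]
Op 7: free(c) -> (freed c); heap: [0-6 ALLOC][7-29 FREE]
Op 8: d = malloc(6) -> d = 7; heap: [0-6 ALLOC][7-12 ALLOC][13-29 FREE]

Answer: [0-6 ALLOC][7-12 ALLOC][13-29 FREE]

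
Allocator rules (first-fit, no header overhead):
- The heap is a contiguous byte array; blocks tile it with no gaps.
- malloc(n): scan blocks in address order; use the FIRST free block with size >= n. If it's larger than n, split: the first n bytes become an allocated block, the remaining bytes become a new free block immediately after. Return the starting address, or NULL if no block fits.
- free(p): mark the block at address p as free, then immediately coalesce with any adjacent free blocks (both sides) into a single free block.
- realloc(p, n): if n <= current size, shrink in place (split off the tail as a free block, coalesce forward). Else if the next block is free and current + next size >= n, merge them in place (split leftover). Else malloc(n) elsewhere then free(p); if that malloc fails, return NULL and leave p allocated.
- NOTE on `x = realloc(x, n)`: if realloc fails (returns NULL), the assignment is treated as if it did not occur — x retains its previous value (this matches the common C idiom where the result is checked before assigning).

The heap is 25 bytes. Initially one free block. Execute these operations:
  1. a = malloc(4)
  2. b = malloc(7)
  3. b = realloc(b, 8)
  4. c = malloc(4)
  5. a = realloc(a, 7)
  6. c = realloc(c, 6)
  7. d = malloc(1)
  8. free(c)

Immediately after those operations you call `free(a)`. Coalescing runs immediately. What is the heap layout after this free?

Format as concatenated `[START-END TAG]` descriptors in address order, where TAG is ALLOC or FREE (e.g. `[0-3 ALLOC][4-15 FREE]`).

Answer: [0-0 ALLOC][1-3 FREE][4-11 ALLOC][12-24 FREE]

Derivation:
Op 1: a = malloc(4) -> a = 0; heap: [0-3 ALLOC][4-24 FREE]
Op 2: b = malloc(7) -> b = 4; heap: [0-3 ALLOC][4-10 ALLOC][11-24 FREE]
Op 3: b = realloc(b, 8) -> b = 4; heap: [0-3 ALLOC][4-11 ALLOC][12-24 FREE]
Op 4: c = malloc(4) -> c = 12; heap: [0-3 ALLOC][4-11 ALLOC][12-15 ALLOC][16-24 FREE]
Op 5: a = realloc(a, 7) -> a = 16; heap: [0-3 FREE][4-11 ALLOC][12-15 ALLOC][16-22 ALLOC][23-24 FREE]
Op 6: c = realloc(c, 6) -> NULL (c unchanged); heap: [0-3 FREE][4-11 ALLOC][12-15 ALLOC][16-22 ALLOC][23-24 FREE]
Op 7: d = malloc(1) -> d = 0; heap: [0-0 ALLOC][1-3 FREE][4-11 ALLOC][12-15 ALLOC][16-22 ALLOC][23-24 FREE]
Op 8: free(c) -> (freed c); heap: [0-0 ALLOC][1-3 FREE][4-11 ALLOC][12-15 FREE][16-22 ALLOC][23-24 FREE]
free(a): a = 16 -> block [16-22 ALLOC]; mark free, coalesce with adjacent free neighbors -> [0-0 ALLOC][1-3 FREE][4-11 ALLOC][12-24 FREE]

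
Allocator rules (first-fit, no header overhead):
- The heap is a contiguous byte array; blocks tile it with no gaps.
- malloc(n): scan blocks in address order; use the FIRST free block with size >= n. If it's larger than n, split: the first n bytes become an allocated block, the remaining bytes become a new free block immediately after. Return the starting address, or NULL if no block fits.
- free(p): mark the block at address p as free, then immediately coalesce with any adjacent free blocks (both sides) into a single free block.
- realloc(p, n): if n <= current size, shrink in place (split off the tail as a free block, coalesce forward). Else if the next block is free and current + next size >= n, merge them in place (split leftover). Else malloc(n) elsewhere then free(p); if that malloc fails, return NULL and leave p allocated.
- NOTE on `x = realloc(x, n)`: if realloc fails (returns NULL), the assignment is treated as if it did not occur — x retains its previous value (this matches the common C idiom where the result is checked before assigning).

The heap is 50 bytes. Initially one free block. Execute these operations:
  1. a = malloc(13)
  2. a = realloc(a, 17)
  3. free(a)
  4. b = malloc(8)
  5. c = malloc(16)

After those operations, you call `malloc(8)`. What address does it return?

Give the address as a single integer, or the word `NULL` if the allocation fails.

Answer: 24

Derivation:
Op 1: a = malloc(13) -> a = 0; heap: [0-12 ALLOC][13-49 FREE]
Op 2: a = realloc(a, 17) -> a = 0; heap: [0-16 ALLOC][17-49 FREE]
Op 3: free(a) -> (freed a); heap: [0-49 FREE]
Op 4: b = malloc(8) -> b = 0; heap: [0-7 ALLOC][8-49 FREE]
Op 5: c = malloc(16) -> c = 8; heap: [0-7 ALLOC][8-23 ALLOC][24-49 FREE]
malloc(8): first-fit scan over [0-7 ALLOC][8-23 ALLOC][24-49 FREE] -> 24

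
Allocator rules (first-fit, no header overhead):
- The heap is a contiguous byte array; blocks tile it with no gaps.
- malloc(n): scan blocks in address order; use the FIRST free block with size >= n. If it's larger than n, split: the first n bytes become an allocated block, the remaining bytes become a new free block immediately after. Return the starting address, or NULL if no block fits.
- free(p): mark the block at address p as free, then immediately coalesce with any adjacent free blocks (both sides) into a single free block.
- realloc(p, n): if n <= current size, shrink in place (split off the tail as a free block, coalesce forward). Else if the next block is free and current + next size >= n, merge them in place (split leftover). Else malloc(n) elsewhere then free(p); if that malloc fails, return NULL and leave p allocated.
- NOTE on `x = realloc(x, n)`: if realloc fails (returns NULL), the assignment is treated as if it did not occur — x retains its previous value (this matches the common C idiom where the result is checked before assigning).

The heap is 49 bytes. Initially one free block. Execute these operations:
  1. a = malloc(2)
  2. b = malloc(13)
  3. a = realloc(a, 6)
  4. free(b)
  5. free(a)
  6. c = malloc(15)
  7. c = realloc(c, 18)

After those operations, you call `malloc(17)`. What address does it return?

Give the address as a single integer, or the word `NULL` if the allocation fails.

Answer: 18

Derivation:
Op 1: a = malloc(2) -> a = 0; heap: [0-1 ALLOC][2-48 FREE]
Op 2: b = malloc(13) -> b = 2; heap: [0-1 ALLOC][2-14 ALLOC][15-48 FREE]
Op 3: a = realloc(a, 6) -> a = 15; heap: [0-1 FREE][2-14 ALLOC][15-20 ALLOC][21-48 FREE]
Op 4: free(b) -> (freed b); heap: [0-14 FREE][15-20 ALLOC][21-48 FREE]
Op 5: free(a) -> (freed a); heap: [0-48 FREE]
Op 6: c = malloc(15) -> c = 0; heap: [0-14 ALLOC][15-48 FREE]
Op 7: c = realloc(c, 18) -> c = 0; heap: [0-17 ALLOC][18-48 FREE]
malloc(17): first-fit scan over [0-17 ALLOC][18-48 FREE] -> 18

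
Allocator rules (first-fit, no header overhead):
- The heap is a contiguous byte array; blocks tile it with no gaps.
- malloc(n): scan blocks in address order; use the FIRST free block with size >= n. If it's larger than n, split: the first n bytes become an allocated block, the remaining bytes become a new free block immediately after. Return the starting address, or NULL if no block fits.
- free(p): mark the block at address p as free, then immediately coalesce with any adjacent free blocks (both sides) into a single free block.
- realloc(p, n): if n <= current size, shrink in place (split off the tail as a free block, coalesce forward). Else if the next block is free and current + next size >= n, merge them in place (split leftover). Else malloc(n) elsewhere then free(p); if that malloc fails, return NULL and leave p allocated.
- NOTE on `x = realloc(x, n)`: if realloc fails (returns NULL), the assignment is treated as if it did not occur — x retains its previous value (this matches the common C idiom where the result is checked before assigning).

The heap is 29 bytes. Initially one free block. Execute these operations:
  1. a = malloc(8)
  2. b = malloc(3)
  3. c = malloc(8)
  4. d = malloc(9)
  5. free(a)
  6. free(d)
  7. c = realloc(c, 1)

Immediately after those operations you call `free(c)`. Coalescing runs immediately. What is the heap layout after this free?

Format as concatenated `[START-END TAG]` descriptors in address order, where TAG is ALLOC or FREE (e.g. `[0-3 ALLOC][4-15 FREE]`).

Answer: [0-7 FREE][8-10 ALLOC][11-28 FREE]

Derivation:
Op 1: a = malloc(8) -> a = 0; heap: [0-7 ALLOC][8-28 FREE]
Op 2: b = malloc(3) -> b = 8; heap: [0-7 ALLOC][8-10 ALLOC][11-28 FREE]
Op 3: c = malloc(8) -> c = 11; heap: [0-7 ALLOC][8-10 ALLOC][11-18 ALLOC][19-28 FREE]
Op 4: d = malloc(9) -> d = 19; heap: [0-7 ALLOC][8-10 ALLOC][11-18 ALLOC][19-27 ALLOC][28-28 FREE]
Op 5: free(a) -> (freed a); heap: [0-7 FREE][8-10 ALLOC][11-18 ALLOC][19-27 ALLOC][28-28 FREE]
Op 6: free(d) -> (freed d); heap: [0-7 FREE][8-10 ALLOC][11-18 ALLOC][19-28 FREE]
Op 7: c = realloc(c, 1) -> c = 11; heap: [0-7 FREE][8-10 ALLOC][11-11 ALLOC][12-28 FREE]
free(c): c = 11 -> block [11-11 ALLOC]; mark free, coalesce with adjacent free neighbors -> [0-7 FREE][8-10 ALLOC][11-28 FREE]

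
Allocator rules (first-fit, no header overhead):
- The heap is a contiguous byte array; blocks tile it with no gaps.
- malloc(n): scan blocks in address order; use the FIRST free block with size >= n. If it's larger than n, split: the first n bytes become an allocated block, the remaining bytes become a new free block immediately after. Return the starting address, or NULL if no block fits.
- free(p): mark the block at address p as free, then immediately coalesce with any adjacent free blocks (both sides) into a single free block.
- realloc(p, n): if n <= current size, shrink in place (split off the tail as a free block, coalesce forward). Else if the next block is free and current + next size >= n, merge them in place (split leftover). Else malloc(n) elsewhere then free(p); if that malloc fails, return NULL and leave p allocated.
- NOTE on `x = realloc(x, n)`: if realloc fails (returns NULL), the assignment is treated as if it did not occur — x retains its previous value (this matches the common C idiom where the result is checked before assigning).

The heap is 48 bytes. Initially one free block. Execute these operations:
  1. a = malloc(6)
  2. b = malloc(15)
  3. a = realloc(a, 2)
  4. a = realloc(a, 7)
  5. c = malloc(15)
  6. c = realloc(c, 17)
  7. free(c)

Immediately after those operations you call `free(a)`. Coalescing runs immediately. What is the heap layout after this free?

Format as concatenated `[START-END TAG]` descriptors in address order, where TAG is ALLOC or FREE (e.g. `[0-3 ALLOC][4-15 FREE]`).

Answer: [0-5 FREE][6-20 ALLOC][21-47 FREE]

Derivation:
Op 1: a = malloc(6) -> a = 0; heap: [0-5 ALLOC][6-47 FREE]
Op 2: b = malloc(15) -> b = 6; heap: [0-5 ALLOC][6-20 ALLOC][21-47 FREE]
Op 3: a = realloc(a, 2) -> a = 0; heap: [0-1 ALLOC][2-5 FREE][6-20 ALLOC][21-47 FREE]
Op 4: a = realloc(a, 7) -> a = 21; heap: [0-5 FREE][6-20 ALLOC][21-27 ALLOC][28-47 FREE]
Op 5: c = malloc(15) -> c = 28; heap: [0-5 FREE][6-20 ALLOC][21-27 ALLOC][28-42 ALLOC][43-47 FREE]
Op 6: c = realloc(c, 17) -> c = 28; heap: [0-5 FREE][6-20 ALLOC][21-27 ALLOC][28-44 ALLOC][45-47 FREE]
Op 7: free(c) -> (freed c); heap: [0-5 FREE][6-20 ALLOC][21-27 ALLOC][28-47 FREE]
free(a): a = 21 -> block [21-27 ALLOC]; mark free, coalesce with adjacent free neighbors -> [0-5 FREE][6-20 ALLOC][21-47 FREE]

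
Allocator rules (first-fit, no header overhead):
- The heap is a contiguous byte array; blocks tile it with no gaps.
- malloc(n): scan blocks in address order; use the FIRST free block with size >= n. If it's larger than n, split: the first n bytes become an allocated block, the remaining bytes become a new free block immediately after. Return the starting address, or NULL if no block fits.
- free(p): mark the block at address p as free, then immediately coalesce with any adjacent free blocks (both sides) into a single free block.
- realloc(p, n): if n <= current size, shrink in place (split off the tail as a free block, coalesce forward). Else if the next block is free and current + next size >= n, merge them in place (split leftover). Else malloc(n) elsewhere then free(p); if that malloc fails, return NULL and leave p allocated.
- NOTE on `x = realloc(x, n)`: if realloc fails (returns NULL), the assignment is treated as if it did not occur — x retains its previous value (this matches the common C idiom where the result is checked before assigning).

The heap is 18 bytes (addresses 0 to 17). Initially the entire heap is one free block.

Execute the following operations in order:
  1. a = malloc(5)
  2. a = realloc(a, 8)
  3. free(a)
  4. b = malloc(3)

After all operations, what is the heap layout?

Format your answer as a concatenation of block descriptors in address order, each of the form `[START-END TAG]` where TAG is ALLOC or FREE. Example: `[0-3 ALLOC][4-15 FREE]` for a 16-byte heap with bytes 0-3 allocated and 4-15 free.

Answer: [0-2 ALLOC][3-17 FREE]

Derivation:
Op 1: a = malloc(5) -> a = 0; heap: [0-4 ALLOC][5-17 FREE]
Op 2: a = realloc(a, 8) -> a = 0; heap: [0-7 ALLOC][8-17 FREE]
Op 3: free(a) -> (freed a); heap: [0-17 FREE]
Op 4: b = malloc(3) -> b = 0; heap: [0-2 ALLOC][3-17 FREE]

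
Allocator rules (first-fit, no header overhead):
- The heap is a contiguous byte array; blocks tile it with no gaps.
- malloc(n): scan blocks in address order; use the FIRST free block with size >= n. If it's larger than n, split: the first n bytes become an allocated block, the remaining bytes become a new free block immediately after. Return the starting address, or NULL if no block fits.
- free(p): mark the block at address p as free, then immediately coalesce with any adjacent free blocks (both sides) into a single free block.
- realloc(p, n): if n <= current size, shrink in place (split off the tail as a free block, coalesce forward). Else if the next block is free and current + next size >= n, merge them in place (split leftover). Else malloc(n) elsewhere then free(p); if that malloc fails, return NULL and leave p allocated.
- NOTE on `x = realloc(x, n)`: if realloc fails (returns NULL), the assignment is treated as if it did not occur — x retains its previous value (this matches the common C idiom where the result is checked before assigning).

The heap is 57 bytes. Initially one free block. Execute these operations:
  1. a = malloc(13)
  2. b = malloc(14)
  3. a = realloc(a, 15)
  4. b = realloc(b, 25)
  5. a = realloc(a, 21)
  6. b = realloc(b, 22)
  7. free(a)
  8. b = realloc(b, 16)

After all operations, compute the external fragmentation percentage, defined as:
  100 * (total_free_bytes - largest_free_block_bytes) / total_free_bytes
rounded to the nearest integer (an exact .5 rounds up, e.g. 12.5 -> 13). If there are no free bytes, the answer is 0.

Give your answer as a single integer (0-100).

Op 1: a = malloc(13) -> a = 0; heap: [0-12 ALLOC][13-56 FREE]
Op 2: b = malloc(14) -> b = 13; heap: [0-12 ALLOC][13-26 ALLOC][27-56 FREE]
Op 3: a = realloc(a, 15) -> a = 27; heap: [0-12 FREE][13-26 ALLOC][27-41 ALLOC][42-56 FREE]
Op 4: b = realloc(b, 25) -> NULL (b unchanged); heap: [0-12 FREE][13-26 ALLOC][27-41 ALLOC][42-56 FREE]
Op 5: a = realloc(a, 21) -> a = 27; heap: [0-12 FREE][13-26 ALLOC][27-47 ALLOC][48-56 FREE]
Op 6: b = realloc(b, 22) -> NULL (b unchanged); heap: [0-12 FREE][13-26 ALLOC][27-47 ALLOC][48-56 FREE]
Op 7: free(a) -> (freed a); heap: [0-12 FREE][13-26 ALLOC][27-56 FREE]
Op 8: b = realloc(b, 16) -> b = 13; heap: [0-12 FREE][13-28 ALLOC][29-56 FREE]
Free blocks: [13 28] total_free=41 largest=28 -> 100*(41-28)/41 = 1300/41 ≈ 31.707 -> rounds to 32

Answer: 32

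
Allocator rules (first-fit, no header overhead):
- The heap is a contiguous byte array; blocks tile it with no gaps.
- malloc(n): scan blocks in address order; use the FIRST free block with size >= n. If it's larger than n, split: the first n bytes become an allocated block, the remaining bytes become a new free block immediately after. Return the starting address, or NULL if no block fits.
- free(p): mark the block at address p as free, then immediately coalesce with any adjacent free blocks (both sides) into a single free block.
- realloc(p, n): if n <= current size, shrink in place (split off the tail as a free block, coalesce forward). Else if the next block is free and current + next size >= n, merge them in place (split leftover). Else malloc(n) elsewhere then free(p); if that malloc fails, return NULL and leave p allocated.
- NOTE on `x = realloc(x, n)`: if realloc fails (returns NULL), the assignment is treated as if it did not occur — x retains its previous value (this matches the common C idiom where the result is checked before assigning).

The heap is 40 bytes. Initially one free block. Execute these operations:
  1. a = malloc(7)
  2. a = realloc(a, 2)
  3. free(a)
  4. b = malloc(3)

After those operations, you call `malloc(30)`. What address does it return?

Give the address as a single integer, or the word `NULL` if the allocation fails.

Op 1: a = malloc(7) -> a = 0; heap: [0-6 ALLOC][7-39 FREE]
Op 2: a = realloc(a, 2) -> a = 0; heap: [0-1 ALLOC][2-39 FREE]
Op 3: free(a) -> (freed a); heap: [0-39 FREE]
Op 4: b = malloc(3) -> b = 0; heap: [0-2 ALLOC][3-39 FREE]
malloc(30): first-fit scan over [0-2 ALLOC][3-39 FREE] -> 3

Answer: 3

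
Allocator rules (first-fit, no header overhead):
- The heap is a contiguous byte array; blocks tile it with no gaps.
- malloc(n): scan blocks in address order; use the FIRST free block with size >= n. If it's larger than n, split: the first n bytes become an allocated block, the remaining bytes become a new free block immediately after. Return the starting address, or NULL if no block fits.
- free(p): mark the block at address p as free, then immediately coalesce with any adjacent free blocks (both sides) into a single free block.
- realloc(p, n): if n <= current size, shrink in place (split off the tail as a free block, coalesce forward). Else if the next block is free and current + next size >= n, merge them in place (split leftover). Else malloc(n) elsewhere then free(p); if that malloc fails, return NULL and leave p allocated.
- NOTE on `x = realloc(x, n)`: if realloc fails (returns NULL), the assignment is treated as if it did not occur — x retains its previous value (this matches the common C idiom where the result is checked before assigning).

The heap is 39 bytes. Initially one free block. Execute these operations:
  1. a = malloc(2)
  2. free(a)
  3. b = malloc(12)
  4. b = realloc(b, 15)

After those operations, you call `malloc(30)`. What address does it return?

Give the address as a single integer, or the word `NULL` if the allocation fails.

Answer: NULL

Derivation:
Op 1: a = malloc(2) -> a = 0; heap: [0-1 ALLOC][2-38 FREE]
Op 2: free(a) -> (freed a); heap: [0-38 FREE]
Op 3: b = malloc(12) -> b = 0; heap: [0-11 ALLOC][12-38 FREE]
Op 4: b = realloc(b, 15) -> b = 0; heap: [0-14 ALLOC][15-38 FREE]
malloc(30): first-fit scan over [0-14 ALLOC][15-38 FREE] -> NULL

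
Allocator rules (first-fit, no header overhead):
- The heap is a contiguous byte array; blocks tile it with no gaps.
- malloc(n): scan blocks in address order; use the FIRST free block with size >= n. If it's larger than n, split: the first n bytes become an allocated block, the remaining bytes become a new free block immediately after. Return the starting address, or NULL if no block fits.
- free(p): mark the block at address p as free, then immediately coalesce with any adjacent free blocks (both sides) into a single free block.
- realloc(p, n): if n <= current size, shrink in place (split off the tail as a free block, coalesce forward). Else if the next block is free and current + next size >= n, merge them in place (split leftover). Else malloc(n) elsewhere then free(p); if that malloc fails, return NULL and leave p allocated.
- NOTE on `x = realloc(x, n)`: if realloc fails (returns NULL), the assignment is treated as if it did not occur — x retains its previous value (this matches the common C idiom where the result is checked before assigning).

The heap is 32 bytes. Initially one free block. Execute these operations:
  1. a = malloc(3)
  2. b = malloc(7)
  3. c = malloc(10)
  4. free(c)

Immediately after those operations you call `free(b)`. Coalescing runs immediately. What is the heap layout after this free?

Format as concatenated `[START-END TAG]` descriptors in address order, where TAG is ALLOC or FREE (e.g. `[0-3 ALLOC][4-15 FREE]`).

Answer: [0-2 ALLOC][3-31 FREE]

Derivation:
Op 1: a = malloc(3) -> a = 0; heap: [0-2 ALLOC][3-31 FREE]
Op 2: b = malloc(7) -> b = 3; heap: [0-2 ALLOC][3-9 ALLOC][10-31 FREE]
Op 3: c = malloc(10) -> c = 10; heap: [0-2 ALLOC][3-9 ALLOC][10-19 ALLOC][20-31 FREE]
Op 4: free(c) -> (freed c); heap: [0-2 ALLOC][3-9 ALLOC][10-31 FREE]
free(b): b = 3 -> block [3-9 ALLOC]; mark free, coalesce with adjacent free neighbors -> [0-2 ALLOC][3-31 FREE]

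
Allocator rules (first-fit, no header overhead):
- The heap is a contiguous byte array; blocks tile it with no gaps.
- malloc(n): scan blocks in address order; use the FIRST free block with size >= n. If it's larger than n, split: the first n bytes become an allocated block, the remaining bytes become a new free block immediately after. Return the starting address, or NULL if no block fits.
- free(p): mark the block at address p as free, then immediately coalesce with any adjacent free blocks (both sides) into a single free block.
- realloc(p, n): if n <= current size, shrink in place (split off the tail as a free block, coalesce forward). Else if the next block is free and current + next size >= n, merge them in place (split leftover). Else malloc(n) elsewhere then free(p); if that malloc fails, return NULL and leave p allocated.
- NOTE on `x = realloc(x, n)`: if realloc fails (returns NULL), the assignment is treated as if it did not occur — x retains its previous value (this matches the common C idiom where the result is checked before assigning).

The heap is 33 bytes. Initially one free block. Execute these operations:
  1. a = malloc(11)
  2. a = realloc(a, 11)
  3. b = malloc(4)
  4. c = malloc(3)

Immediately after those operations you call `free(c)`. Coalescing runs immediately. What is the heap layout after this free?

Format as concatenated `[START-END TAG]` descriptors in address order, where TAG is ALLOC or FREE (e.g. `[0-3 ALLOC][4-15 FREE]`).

Op 1: a = malloc(11) -> a = 0; heap: [0-10 ALLOC][11-32 FREE]
Op 2: a = realloc(a, 11) -> a = 0; heap: [0-10 ALLOC][11-32 FREE]
Op 3: b = malloc(4) -> b = 11; heap: [0-10 ALLOC][11-14 ALLOC][15-32 FREE]
Op 4: c = malloc(3) -> c = 15; heap: [0-10 ALLOC][11-14 ALLOC][15-17 ALLOC][18-32 FREE]
free(c): c = 15 -> block [15-17 ALLOC]; mark free, coalesce with adjacent free neighbors -> [0-10 ALLOC][11-14 ALLOC][15-32 FREE]

Answer: [0-10 ALLOC][11-14 ALLOC][15-32 FREE]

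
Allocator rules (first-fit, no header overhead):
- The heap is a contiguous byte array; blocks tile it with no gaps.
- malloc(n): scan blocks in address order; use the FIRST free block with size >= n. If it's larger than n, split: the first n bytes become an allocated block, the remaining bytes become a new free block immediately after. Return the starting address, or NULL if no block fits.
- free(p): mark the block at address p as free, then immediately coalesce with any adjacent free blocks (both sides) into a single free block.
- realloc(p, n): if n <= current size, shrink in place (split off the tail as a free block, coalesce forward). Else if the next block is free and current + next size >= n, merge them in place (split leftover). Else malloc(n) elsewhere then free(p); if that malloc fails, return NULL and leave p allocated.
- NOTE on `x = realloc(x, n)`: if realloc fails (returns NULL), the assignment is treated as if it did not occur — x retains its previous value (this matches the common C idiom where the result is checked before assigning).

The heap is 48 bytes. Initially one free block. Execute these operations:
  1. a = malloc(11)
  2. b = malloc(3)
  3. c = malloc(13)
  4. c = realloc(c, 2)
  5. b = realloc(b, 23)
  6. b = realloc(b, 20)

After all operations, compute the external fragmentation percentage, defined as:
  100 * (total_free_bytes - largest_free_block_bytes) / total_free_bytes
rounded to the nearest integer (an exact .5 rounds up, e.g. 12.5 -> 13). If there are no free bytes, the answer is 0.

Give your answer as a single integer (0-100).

Op 1: a = malloc(11) -> a = 0; heap: [0-10 ALLOC][11-47 FREE]
Op 2: b = malloc(3) -> b = 11; heap: [0-10 ALLOC][11-13 ALLOC][14-47 FREE]
Op 3: c = malloc(13) -> c = 14; heap: [0-10 ALLOC][11-13 ALLOC][14-26 ALLOC][27-47 FREE]
Op 4: c = realloc(c, 2) -> c = 14; heap: [0-10 ALLOC][11-13 ALLOC][14-15 ALLOC][16-47 FREE]
Op 5: b = realloc(b, 23) -> b = 16; heap: [0-10 ALLOC][11-13 FREE][14-15 ALLOC][16-38 ALLOC][39-47 FREE]
Op 6: b = realloc(b, 20) -> b = 16; heap: [0-10 ALLOC][11-13 FREE][14-15 ALLOC][16-35 ALLOC][36-47 FREE]
Free blocks: [3 12] total_free=15 largest=12 -> 100*(15-12)/15 = 300/15 = 20

Answer: 20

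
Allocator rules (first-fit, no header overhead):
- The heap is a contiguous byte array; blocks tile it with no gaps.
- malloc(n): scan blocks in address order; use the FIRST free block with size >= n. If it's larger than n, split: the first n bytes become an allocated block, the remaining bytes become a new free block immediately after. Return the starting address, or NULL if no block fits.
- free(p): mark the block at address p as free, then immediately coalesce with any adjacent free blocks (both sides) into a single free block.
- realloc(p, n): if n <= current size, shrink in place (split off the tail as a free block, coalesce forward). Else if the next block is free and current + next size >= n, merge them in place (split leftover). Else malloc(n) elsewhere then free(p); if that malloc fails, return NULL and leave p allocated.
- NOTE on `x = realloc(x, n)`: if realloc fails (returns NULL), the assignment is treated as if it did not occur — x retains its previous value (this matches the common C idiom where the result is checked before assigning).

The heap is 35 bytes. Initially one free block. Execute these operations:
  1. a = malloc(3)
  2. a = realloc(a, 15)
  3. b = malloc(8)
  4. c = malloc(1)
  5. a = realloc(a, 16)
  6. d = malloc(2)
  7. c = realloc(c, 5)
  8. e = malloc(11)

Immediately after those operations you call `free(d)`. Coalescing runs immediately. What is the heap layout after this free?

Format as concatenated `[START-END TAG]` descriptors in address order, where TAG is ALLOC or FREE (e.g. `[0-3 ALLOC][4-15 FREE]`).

Op 1: a = malloc(3) -> a = 0; heap: [0-2 ALLOC][3-34 FREE]
Op 2: a = realloc(a, 15) -> a = 0; heap: [0-14 ALLOC][15-34 FREE]
Op 3: b = malloc(8) -> b = 15; heap: [0-14 ALLOC][15-22 ALLOC][23-34 FREE]
Op 4: c = malloc(1) -> c = 23; heap: [0-14 ALLOC][15-22 ALLOC][23-23 ALLOC][24-34 FREE]
Op 5: a = realloc(a, 16) -> NULL (a unchanged); heap: [0-14 ALLOC][15-22 ALLOC][23-23 ALLOC][24-34 FREE]
Op 6: d = malloc(2) -> d = 24; heap: [0-14 ALLOC][15-22 ALLOC][23-23 ALLOC][24-25 ALLOC][26-34 FREE]
Op 7: c = realloc(c, 5) -> c = 26; heap: [0-14 ALLOC][15-22 ALLOC][23-23 FREE][24-25 ALLOC][26-30 ALLOC][31-34 FREE]
Op 8: e = malloc(11) -> e = NULL; heap: [0-14 ALLOC][15-22 ALLOC][23-23 FREE][24-25 ALLOC][26-30 ALLOC][31-34 FREE]
free(d): d = 24 -> block [24-25 ALLOC]; mark free, coalesce with adjacent free neighbors -> [0-14 ALLOC][15-22 ALLOC][23-25 FREE][26-30 ALLOC][31-34 FREE]

Answer: [0-14 ALLOC][15-22 ALLOC][23-25 FREE][26-30 ALLOC][31-34 FREE]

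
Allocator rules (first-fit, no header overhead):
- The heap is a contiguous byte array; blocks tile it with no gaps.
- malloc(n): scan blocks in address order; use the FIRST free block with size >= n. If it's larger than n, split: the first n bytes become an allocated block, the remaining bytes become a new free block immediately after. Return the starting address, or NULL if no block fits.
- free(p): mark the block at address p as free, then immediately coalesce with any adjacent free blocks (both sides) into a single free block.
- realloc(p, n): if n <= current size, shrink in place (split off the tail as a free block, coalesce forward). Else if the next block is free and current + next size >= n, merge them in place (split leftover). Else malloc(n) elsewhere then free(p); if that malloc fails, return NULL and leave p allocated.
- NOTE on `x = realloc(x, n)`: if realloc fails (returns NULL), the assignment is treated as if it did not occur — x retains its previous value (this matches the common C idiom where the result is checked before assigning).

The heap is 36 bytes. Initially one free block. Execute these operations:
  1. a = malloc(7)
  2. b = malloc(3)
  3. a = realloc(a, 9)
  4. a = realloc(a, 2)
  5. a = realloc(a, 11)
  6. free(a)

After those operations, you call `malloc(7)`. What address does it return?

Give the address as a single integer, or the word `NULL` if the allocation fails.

Op 1: a = malloc(7) -> a = 0; heap: [0-6 ALLOC][7-35 FREE]
Op 2: b = malloc(3) -> b = 7; heap: [0-6 ALLOC][7-9 ALLOC][10-35 FREE]
Op 3: a = realloc(a, 9) -> a = 10; heap: [0-6 FREE][7-9 ALLOC][10-18 ALLOC][19-35 FREE]
Op 4: a = realloc(a, 2) -> a = 10; heap: [0-6 FREE][7-9 ALLOC][10-11 ALLOC][12-35 FREE]
Op 5: a = realloc(a, 11) -> a = 10; heap: [0-6 FREE][7-9 ALLOC][10-20 ALLOC][21-35 FREE]
Op 6: free(a) -> (freed a); heap: [0-6 FREE][7-9 ALLOC][10-35 FREE]
malloc(7): first-fit scan over [0-6 FREE][7-9 ALLOC][10-35 FREE] -> 0

Answer: 0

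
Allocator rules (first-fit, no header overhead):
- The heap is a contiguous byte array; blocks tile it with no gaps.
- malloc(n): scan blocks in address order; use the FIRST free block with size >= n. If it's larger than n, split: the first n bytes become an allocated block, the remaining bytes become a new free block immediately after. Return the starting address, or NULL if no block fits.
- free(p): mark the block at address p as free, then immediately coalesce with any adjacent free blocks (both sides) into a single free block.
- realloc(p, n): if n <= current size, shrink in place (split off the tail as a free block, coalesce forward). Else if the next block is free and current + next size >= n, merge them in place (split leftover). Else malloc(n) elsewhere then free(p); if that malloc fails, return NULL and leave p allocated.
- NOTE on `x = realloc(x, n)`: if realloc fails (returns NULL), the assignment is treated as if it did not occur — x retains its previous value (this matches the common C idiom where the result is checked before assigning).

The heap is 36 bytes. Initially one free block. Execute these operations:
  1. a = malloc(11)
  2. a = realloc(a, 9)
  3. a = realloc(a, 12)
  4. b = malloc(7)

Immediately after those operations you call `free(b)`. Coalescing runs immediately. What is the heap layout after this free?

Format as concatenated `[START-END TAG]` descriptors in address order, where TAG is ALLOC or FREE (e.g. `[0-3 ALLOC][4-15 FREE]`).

Answer: [0-11 ALLOC][12-35 FREE]

Derivation:
Op 1: a = malloc(11) -> a = 0; heap: [0-10 ALLOC][11-35 FREE]
Op 2: a = realloc(a, 9) -> a = 0; heap: [0-8 ALLOC][9-35 FREE]
Op 3: a = realloc(a, 12) -> a = 0; heap: [0-11 ALLOC][12-35 FREE]
Op 4: b = malloc(7) -> b = 12; heap: [0-11 ALLOC][12-18 ALLOC][19-35 FREE]
free(b): b = 12 -> block [12-18 ALLOC]; mark free, coalesce with adjacent free neighbors -> [0-11 ALLOC][12-35 FREE]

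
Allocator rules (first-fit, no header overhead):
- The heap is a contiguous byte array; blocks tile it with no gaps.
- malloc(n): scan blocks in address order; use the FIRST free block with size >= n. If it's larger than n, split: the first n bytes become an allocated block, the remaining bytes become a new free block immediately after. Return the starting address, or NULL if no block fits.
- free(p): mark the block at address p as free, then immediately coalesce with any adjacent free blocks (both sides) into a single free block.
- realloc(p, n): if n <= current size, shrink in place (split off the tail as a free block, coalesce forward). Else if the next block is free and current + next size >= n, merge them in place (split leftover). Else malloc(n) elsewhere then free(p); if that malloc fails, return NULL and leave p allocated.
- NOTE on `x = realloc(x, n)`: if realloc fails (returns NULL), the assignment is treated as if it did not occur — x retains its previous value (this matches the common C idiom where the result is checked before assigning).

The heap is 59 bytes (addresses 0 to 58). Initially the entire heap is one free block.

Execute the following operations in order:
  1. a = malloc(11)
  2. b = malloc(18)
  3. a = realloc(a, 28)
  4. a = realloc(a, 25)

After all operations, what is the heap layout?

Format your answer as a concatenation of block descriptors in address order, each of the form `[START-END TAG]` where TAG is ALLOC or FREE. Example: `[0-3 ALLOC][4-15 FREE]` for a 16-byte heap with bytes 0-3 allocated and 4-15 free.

Op 1: a = malloc(11) -> a = 0; heap: [0-10 ALLOC][11-58 FREE]
Op 2: b = malloc(18) -> b = 11; heap: [0-10 ALLOC][11-28 ALLOC][29-58 FREE]
Op 3: a = realloc(a, 28) -> a = 29; heap: [0-10 FREE][11-28 ALLOC][29-56 ALLOC][57-58 FREE]
Op 4: a = realloc(a, 25) -> a = 29; heap: [0-10 FREE][11-28 ALLOC][29-53 ALLOC][54-58 FREE]

Answer: [0-10 FREE][11-28 ALLOC][29-53 ALLOC][54-58 FREE]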